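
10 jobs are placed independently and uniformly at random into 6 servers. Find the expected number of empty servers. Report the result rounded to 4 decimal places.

Let Xⱼ=1 if server j is empty. P(Xⱼ=1) = ((6-1)/6)^10 = 9765625/60466176.
By linearity, E[#empty] = 6·9765625/60466176 = 9765625/10077696.
≈ 0.9690

0.9690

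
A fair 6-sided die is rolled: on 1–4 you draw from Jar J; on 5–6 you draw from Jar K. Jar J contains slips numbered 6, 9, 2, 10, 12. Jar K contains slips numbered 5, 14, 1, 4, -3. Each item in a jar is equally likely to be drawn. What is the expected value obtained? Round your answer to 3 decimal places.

6.600

E[X | Jar J] = (6 + 9 + 2 + 10 + 12)/5 = 39/5
E[X | Jar K] = (5 + 14 + 1 + 4 − 3)/5 = 21/5
E[X] = (2/3)·39/5 + (1/3)·21/5 = 33/5 ≈ 6.600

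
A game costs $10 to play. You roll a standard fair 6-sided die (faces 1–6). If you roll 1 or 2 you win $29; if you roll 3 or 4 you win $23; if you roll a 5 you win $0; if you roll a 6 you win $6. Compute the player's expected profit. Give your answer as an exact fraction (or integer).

E[payout] = (1/6)·0 + (1/6)·6 + (1/3)·23 + (1/3)·29 = 55/3
Expected profit = 55/3 − 10 = 25/3

25/3 dollars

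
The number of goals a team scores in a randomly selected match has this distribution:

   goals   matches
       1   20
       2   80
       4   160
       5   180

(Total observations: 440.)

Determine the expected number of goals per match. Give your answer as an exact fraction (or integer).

Total = 440, so P(goals=1) = 20/440, etc.
E[X] = (1/22)·1 + (2/11)·2 + (4/11)·4 + (9/22)·5
     = 43/11

43/11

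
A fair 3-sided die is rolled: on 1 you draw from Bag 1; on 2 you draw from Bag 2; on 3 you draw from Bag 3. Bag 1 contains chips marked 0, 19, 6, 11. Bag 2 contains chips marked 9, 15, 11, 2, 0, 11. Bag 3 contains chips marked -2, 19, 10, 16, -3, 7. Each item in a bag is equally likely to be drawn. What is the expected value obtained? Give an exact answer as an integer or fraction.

E[X | Bag 1] = (0 + 19 + 6 + 11)/4 = 9
E[X | Bag 2] = (9 + 15 + 11 + 2 + 0 + 11)/6 = 8
E[X | Bag 3] = (-2 + 19 + 10 + 16 − 3 + 7)/6 = 47/6
E[X] = (1/3)·9 + (1/3)·8 + (1/3)·47/6 = 149/18

149/18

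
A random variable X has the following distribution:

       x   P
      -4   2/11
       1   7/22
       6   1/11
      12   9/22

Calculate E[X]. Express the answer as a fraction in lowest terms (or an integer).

E[X] = (2/11)·(-4) + (7/22)·1 + (1/11)·6 + (9/22)·12
     = 111/22

111/22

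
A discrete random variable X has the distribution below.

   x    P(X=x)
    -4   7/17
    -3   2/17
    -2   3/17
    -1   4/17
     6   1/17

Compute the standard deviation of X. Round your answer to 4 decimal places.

2.3894

E[X] = -38/17, E[X²] = 182/17
Var(X) = E[X²] − (E[X])² = 182/17 − 1444/289 = 1650/289
SD(X) = √(1650/289) ≈ 2.3894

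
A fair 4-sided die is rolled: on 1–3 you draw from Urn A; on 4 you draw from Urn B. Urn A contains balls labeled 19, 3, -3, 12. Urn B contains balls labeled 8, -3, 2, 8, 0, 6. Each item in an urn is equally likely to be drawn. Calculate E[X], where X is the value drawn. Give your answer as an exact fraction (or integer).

E[X | Urn A] = (19 + 3 − 3 + 12)/4 = 31/4
E[X | Urn B] = (8 − 3 + 2 + 8 + 0 + 6)/6 = 7/2
E[X] = (3/4)·31/4 + (1/4)·7/2 = 107/16

107/16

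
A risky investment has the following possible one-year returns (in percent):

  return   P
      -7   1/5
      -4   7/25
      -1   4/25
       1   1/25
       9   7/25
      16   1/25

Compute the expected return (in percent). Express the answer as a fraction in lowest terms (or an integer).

E[X] = (1/5)·(-7) + (7/25)·(-4) + (4/25)·(-1) + (1/25)·1 + (7/25)·9 + (1/25)·16
     = 13/25

13/25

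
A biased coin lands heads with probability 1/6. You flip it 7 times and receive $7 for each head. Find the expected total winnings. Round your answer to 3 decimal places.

$8.167

E[#heads] = 7·1/6 = 7/6 (linearity over flips).
E[winnings] = 7·7/6 = 49/6.
≈ 8.167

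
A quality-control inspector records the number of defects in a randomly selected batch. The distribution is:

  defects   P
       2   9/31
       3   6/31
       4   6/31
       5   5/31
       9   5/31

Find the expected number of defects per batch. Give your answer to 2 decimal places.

4.19

E[X] = (9/31)·2 + (6/31)·3 + (6/31)·4 + (5/31)·5 + (5/31)·9
     = 130/31 ≈ 4.19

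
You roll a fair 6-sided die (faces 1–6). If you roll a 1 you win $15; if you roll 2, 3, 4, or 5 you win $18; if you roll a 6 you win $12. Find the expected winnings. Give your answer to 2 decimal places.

$16.50

E[payout] = (1/6)·12 + (1/6)·15 + (2/3)·18 = 33/2
≈ $16.50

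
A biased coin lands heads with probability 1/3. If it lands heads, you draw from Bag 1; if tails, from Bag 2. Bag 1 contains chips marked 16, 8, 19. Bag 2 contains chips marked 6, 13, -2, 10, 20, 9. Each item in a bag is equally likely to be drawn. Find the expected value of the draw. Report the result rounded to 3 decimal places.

E[X | Bag 1] = (16 + 8 + 19)/3 = 43/3
E[X | Bag 2] = (6 + 13 − 2 + 10 + 20 + 9)/6 = 28/3
E[X] = (1/3)·43/3 + (2/3)·28/3 = 11 ≈ 11.000

11.000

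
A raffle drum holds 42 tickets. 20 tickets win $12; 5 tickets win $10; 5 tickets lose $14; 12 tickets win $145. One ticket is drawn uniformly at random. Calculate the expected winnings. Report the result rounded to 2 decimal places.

$46.67

E[payout] = (20/42)·12 + (5/42)·10 + (5/42)·(-14) + (12/42)·145 = 140/3
≈ $46.67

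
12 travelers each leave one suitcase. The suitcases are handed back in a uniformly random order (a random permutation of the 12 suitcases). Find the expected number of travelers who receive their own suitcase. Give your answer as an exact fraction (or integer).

Let Xᵢ = 1 if person i gets their own suitcase. For each i, P(Xᵢ=1) = 1/12.
By linearity of expectation, E[X₁+…+X_12] = 12·(1/12) = 1.

1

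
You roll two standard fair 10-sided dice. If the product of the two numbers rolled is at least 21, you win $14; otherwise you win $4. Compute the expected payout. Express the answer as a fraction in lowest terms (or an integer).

E[payout] = (23/50)·4 + (27/50)·14 = 47/5

47/5 dollars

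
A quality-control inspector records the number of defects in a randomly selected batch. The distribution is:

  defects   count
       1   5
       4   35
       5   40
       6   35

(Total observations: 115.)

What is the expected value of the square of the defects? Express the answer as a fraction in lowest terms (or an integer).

565/23

Total = 115, so P(defects=1) = 5/115, etc.
E[X²] = (1/23)·1 + (7/23)·16 + (8/23)·25 + (7/23)·36
     = 565/23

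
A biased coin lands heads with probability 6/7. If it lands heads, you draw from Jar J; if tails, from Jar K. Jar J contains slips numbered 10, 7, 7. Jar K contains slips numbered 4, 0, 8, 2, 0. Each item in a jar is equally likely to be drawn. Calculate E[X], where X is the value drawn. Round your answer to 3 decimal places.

E[X | Jar J] = (10 + 7 + 7)/3 = 8
E[X | Jar K] = (4 + 0 + 8 + 2 + 0)/5 = 14/5
E[X] = (6/7)·8 + (1/7)·14/5 = 254/35 ≈ 7.257

7.257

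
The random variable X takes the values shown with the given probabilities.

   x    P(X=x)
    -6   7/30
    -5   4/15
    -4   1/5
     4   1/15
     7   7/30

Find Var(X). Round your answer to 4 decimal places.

28.0989

E[X] = (7/30)·(-6) + (4/15)·(-5) + (1/5)·(-4) + (1/15)·4 + (7/30)·7 = -49/30
E[X²] = (7/30)·36 + (4/15)·25 + (1/5)·16 + (1/15)·16 + (7/30)·49 = 923/30
Var(X) = 923/30 − (-49/30)² = 25289/900 ≈ 28.0989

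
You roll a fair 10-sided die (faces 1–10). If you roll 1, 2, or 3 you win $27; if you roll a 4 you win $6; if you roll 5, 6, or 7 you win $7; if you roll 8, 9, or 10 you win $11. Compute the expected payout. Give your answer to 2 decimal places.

$14.10

E[payout] = (1/10)·6 + (3/10)·7 + (3/10)·11 + (3/10)·27 = 141/10
≈ $14.10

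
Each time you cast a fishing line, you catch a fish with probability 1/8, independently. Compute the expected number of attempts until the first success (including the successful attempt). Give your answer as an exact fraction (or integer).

8

For a geometric distribution, E[trials] = 1/p = 1/(1/8) = 8.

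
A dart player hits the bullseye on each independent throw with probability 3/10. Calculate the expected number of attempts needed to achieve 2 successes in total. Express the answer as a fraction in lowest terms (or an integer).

By linearity (sum of 2 independent geometric waits), E[trials] = 2/p = 2/(3/10) = 20/3.

20/3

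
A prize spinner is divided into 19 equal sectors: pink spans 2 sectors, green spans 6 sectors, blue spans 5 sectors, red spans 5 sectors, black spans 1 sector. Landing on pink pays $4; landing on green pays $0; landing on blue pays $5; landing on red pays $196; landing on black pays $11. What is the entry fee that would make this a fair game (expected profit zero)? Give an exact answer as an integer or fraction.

1024/19 dollars

E[payout] = (2/19)·4 + (6/19)·0 + (5/19)·5 + (5/19)·196 + (1/19)·11 = 1024/19
Fair fee = E[payout] = 1024/19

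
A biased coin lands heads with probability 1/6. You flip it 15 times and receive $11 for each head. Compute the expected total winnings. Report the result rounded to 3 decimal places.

E[#heads] = 15·1/6 = 5/2 (linearity over flips).
E[winnings] = 11·5/2 = 55/2.
≈ 27.500

$27.500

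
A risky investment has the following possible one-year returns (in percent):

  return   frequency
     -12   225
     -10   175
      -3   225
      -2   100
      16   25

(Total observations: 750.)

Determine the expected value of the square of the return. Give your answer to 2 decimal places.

Total = 750, so P(return=-12) = 225/750, etc.
E[X²] = (3/10)·144 + (7/30)·100 + (3/10)·9 + (2/15)·4 + (1/30)·256
     = 783/10 ≈ 78.30

78.30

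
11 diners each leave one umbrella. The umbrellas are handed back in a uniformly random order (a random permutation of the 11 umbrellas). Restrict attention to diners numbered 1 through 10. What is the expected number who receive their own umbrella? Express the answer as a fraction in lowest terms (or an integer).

Let Xᵢ = 1 if person i gets their own umbrella. For each i, P(Xᵢ=1) = 1/11.
By linearity of expectation, E[X₁+…+X_10] = 10·(1/11) = 10/11.

10/11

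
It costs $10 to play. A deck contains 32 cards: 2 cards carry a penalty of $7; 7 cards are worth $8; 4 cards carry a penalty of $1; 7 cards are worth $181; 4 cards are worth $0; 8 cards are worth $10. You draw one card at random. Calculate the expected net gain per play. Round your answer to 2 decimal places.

E[payout] = (2/32)·(-7) + (7/32)·8 + (4/32)·(-1) + (7/32)·181 + (4/32)·0 + (8/32)·10 = 1385/32
Expected profit = 1385/32 − 10 = 1065/32 ≈ $33.28

$33.28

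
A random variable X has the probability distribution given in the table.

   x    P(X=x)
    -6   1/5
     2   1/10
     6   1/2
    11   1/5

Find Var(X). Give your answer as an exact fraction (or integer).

E[X] = (1/5)·(-6) + (1/10)·2 + (1/2)·6 + (1/5)·11 = 21/5
E[X²] = (1/5)·36 + (1/10)·4 + (1/2)·36 + (1/5)·121 = 249/5
Var(X) = 249/5 − (21/5)² = 804/25

804/25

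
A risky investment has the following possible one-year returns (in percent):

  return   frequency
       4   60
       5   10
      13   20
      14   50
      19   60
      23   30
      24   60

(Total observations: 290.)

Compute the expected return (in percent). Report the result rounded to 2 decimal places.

15.59

Total = 290, so P(return=4) = 60/290, etc.
E[X] = (6/29)·4 + (1/29)·5 + (2/29)·13 + (5/29)·14 + (6/29)·19 + (3/29)·23 + (6/29)·24
     = 452/29 ≈ 15.59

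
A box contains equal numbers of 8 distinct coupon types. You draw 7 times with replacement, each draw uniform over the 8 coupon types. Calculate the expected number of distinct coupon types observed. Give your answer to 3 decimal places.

Let Xⱼ=1 if type j appears at least once. P(Xⱼ=1) = 1 − ((8−1)/8)^7 = 1273609/2097152.
E[#distinct] = 8·1273609/2097152 = 1273609/262144.
≈ 4.858

4.858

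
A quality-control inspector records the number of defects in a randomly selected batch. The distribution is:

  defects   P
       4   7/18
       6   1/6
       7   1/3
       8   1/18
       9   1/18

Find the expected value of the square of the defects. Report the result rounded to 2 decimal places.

E[X²] = (7/18)·16 + (1/6)·36 + (1/3)·49 + (1/18)·64 + (1/18)·81
     = 659/18 ≈ 36.61

36.61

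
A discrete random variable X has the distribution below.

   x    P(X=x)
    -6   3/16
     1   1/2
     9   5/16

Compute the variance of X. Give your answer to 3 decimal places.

27.777

E[X] = (3/16)·(-6) + (1/2)·1 + (5/16)·9 = 35/16
E[X²] = (3/16)·36 + (1/2)·1 + (5/16)·81 = 521/16
Var(X) = 521/16 − (35/16)² = 7111/256 ≈ 27.777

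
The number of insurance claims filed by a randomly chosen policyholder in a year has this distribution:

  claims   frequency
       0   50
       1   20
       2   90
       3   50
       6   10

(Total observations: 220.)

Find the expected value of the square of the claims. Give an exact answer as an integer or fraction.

Total = 220, so P(claims=0) = 50/220, etc.
E[X²] = (5/22)·0 + (1/11)·1 + (9/22)·4 + (5/22)·9 + (1/22)·36
     = 119/22

119/22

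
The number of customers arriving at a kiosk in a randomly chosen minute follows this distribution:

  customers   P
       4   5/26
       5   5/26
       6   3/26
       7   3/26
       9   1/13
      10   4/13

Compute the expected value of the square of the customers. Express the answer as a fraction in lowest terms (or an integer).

E[X²] = (5/26)·16 + (5/26)·25 + (3/26)·36 + (3/26)·49 + (1/13)·81 + (4/13)·100
     = 711/13

711/13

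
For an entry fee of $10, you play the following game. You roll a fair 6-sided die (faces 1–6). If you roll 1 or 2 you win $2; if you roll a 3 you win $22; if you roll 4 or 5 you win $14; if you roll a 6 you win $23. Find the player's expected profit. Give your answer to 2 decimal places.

E[payout] = (1/3)·2 + (1/3)·14 + (1/6)·22 + (1/6)·23 = 77/6
Expected profit = 77/6 − 10 = 17/6 ≈ $2.83

$2.83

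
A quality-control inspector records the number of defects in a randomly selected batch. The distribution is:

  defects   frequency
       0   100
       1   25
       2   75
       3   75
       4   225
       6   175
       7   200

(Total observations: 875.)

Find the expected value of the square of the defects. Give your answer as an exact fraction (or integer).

Total = 875, so P(defects=0) = 100/875, etc.
E[X²] = (4/35)·0 + (1/35)·1 + (3/35)·4 + (3/35)·9 + (9/35)·16 + (1/5)·36 + (8/35)·49
     = 828/35

828/35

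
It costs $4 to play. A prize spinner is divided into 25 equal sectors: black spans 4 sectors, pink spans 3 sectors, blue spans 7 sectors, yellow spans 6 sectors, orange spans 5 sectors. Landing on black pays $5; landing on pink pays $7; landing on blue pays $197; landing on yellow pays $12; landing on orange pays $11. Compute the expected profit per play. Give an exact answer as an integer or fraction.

1447/25 dollars

E[payout] = (4/25)·5 + (3/25)·7 + (7/25)·197 + (6/25)·12 + (5/25)·11 = 1547/25
Expected profit = 1547/25 − 4 = 1447/25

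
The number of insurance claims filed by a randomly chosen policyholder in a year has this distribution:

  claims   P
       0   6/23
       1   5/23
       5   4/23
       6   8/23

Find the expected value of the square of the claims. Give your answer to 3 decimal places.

17.087

E[X²] = (6/23)·0 + (5/23)·1 + (4/23)·25 + (8/23)·36
     = 393/23 ≈ 17.087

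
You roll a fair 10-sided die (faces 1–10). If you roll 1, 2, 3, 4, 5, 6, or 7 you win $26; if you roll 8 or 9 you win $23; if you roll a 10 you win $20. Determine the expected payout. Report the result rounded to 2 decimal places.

$24.80

E[payout] = (1/10)·20 + (1/5)·23 + (7/10)·26 = 124/5
≈ $24.80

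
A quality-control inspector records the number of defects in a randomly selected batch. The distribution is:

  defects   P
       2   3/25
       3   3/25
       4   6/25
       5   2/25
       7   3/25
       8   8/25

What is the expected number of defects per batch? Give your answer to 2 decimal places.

E[X] = (3/25)·2 + (3/25)·3 + (6/25)·4 + (2/25)·5 + (3/25)·7 + (8/25)·8
     = 134/25 ≈ 5.36

5.36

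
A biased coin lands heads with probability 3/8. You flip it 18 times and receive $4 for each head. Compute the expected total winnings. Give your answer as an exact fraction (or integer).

E[#heads] = 18·3/8 = 27/4 (linearity over flips).
E[winnings] = 4·27/4 = 27.

$27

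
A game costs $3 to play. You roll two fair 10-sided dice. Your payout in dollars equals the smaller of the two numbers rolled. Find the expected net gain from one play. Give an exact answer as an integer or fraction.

17/20 dollars

Distribution of the smaller of the two numbers rolled: 1 w.p. 19/100, 2 w.p. 17/100, 3 w.p. 3/20, 4 w.p. 13/100, 5 w.p. 11/100, 6 w.p. 9/100, …
E[payout] = (19/100)·1 + (17/100)·2 + (3/20)·3 + (13/100)·4 + (11/100)·5 + (9/100)·6 + (7/100)·7 + (1/20)·8 + (3/100)·9 + (1/100)·10 = 77/20
Expected profit = 77/20 − 3 = 17/20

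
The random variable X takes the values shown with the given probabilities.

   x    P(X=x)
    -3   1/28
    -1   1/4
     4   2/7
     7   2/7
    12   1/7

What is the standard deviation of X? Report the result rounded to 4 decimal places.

4.4118

E[X] = 9/2, E[X²] = 278/7
Var(X) = E[X²] − (E[X])² = 278/7 − 81/4 = 545/28
SD(X) = √(545/28) ≈ 4.4118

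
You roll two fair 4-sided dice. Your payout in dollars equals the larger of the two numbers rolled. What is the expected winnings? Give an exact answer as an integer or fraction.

25/8 dollars

Distribution of the larger of the two numbers rolled: 1 w.p. 1/16, 2 w.p. 3/16, 3 w.p. 5/16, 4 w.p. 7/16
E[payout] = (1/16)·1 + (3/16)·2 + (5/16)·3 + (7/16)·4 = 25/8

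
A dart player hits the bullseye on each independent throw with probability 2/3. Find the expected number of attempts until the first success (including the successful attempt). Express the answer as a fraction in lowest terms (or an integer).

3/2

For a geometric distribution, E[trials] = 1/p = 1/(2/3) = 3/2.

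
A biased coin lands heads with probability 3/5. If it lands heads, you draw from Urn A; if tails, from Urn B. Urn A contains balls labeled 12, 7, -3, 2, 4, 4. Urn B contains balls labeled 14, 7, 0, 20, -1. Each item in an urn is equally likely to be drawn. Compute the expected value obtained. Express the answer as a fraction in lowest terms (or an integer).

E[X | Urn A] = (12 + 7 − 3 + 2 + 4 + 4)/6 = 13/3
E[X | Urn B] = (14 + 7 + 0 + 20 − 1)/5 = 8
E[X] = (3/5)·13/3 + (2/5)·8 = 29/5

29/5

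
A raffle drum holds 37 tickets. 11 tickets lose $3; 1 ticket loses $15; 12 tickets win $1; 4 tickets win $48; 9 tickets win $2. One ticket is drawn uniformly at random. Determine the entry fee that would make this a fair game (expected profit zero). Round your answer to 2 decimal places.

E[payout] = (11/37)·(-3) + (1/37)·(-15) + (12/37)·1 + (4/37)·48 + (9/37)·2 = 174/37
Fair fee = E[payout] = 174/37 ≈ $4.70

$4.70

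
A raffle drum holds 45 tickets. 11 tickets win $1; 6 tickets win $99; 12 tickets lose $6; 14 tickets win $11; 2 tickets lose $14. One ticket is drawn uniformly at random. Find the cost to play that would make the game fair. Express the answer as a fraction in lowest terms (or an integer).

E[payout] = (11/45)·1 + (6/45)·99 + (12/45)·(-6) + (14/45)·11 + (2/45)·(-14) = 659/45
Fair fee = E[payout] = 659/45

659/45 dollars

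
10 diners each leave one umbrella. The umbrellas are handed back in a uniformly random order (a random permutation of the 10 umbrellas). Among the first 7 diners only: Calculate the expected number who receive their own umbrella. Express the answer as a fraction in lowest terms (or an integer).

7/10

Let Xᵢ = 1 if person i gets their own umbrella. For each i, P(Xᵢ=1) = 1/10.
By linearity of expectation, E[X₁+…+X_7] = 7·(1/10) = 7/10.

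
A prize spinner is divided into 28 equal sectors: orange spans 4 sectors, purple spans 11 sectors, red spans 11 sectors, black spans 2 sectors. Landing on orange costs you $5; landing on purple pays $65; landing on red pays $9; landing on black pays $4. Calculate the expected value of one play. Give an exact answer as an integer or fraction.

E[payout] = (4/28)·(-5) + (11/28)·65 + (11/28)·9 + (2/28)·4 = 401/14

401/14 dollars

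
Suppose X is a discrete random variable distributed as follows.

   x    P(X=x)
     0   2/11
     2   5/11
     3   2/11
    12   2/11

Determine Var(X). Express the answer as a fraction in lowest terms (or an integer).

E[X] = (2/11)·0 + (5/11)·2 + (2/11)·3 + (2/11)·12 = 40/11
E[X²] = (2/11)·0 + (5/11)·4 + (2/11)·9 + (2/11)·144 = 326/11
Var(X) = 326/11 − (40/11)² = 1986/121

1986/121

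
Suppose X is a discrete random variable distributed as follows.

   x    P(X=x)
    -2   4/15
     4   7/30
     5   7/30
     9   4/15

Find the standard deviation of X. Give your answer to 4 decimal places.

E[X] = 119/30, E[X²] = 967/30
Var(X) = E[X²] − (E[X])² = 967/30 − 14161/900 = 14849/900
SD(X) = √(14849/900) ≈ 4.0619

4.0619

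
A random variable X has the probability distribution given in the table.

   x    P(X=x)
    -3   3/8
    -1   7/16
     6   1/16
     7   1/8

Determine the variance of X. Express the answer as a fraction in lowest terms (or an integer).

E[X] = (3/8)·(-3) + (7/16)·(-1) + (1/16)·6 + (1/8)·7 = -5/16
E[X²] = (3/8)·9 + (7/16)·1 + (1/16)·36 + (1/8)·49 = 195/16
Var(X) = 195/16 − (-5/16)² = 3095/256

3095/256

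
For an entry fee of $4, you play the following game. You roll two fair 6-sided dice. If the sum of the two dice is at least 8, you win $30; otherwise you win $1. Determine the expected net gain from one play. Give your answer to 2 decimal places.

$9.08

E[payout] = (7/12)·1 + (5/12)·30 = 157/12
Expected profit = 157/12 − 4 = 109/12 ≈ $9.08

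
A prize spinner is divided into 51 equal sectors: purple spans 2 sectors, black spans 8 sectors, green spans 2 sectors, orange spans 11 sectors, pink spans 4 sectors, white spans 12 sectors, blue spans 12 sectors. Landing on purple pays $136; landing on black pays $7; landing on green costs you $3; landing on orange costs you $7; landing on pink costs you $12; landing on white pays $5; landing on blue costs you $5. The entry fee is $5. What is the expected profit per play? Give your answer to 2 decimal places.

E[payout] = (2/51)·136 + (8/51)·7 + (2/51)·(-3) + (11/51)·(-7) + (4/51)·(-12) + (12/51)·5 + (12/51)·(-5) = 197/51
Expected profit = 197/51 − 5 = -58/51 ≈ -$1.14

-$1.14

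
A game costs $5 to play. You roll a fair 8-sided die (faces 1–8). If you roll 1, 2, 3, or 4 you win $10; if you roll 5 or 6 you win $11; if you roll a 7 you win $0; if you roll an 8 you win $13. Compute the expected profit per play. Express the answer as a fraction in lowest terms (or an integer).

35/8 dollars

E[payout] = (1/8)·0 + (1/2)·10 + (1/4)·11 + (1/8)·13 = 75/8
Expected profit = 75/8 − 5 = 35/8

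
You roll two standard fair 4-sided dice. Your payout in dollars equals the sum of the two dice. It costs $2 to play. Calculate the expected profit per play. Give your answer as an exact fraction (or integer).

$3

Distribution of the sum of the two dice: 2 w.p. 1/16, 3 w.p. 1/8, 4 w.p. 3/16, 5 w.p. 1/4, 6 w.p. 3/16, 7 w.p. 1/8, …
E[payout] = (1/16)·2 + (1/8)·3 + (3/16)·4 + (1/4)·5 + (3/16)·6 + (1/8)·7 + (1/16)·8 = 5
Expected profit = 5 − 2 = 3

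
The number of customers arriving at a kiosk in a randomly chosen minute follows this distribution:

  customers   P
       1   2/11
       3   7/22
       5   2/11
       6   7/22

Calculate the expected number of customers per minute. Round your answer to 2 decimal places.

3.95

E[X] = (2/11)·1 + (7/22)·3 + (2/11)·5 + (7/22)·6
     = 87/22 ≈ 3.95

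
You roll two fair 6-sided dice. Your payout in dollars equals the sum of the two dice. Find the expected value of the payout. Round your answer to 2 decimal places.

$7.00

Distribution of the sum of the two dice: 2 w.p. 1/36, 3 w.p. 1/18, 4 w.p. 1/12, 5 w.p. 1/9, 6 w.p. 5/36, 7 w.p. 1/6, …
E[payout] = (1/36)·2 + (1/18)·3 + (1/12)·4 + (1/9)·5 + (5/36)·6 + (1/6)·7 + (5/36)·8 + (1/9)·9 + (1/12)·10 + (1/18)·11 + (1/36)·12 = 7
≈ $7.00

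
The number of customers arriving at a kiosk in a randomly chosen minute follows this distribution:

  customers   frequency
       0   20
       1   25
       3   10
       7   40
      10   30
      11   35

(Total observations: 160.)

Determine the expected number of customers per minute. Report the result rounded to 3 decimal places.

Total = 160, so P(customers=0) = 20/160, etc.
E[X] = (1/8)·0 + (5/32)·1 + (1/16)·3 + (1/4)·7 + (3/16)·10 + (7/32)·11
     = 51/8 ≈ 6.375

6.375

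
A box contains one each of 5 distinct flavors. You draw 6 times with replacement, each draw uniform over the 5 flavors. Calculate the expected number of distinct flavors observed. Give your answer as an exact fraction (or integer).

11529/3125

Let Xⱼ=1 if type j appears at least once. P(Xⱼ=1) = 1 − ((5−1)/5)^6 = 11529/15625.
E[#distinct] = 5·11529/15625 = 11529/3125.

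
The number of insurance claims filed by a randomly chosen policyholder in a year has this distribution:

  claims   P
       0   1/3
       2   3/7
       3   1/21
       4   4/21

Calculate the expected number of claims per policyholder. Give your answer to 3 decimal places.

E[X] = (1/3)·0 + (3/7)·2 + (1/21)·3 + (4/21)·4
     = 37/21 ≈ 1.762

1.762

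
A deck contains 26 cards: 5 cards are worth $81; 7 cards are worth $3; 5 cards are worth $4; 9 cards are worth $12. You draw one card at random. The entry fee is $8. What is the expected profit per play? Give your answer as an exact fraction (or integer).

173/13 dollars

E[payout] = (5/26)·81 + (7/26)·3 + (5/26)·4 + (9/26)·12 = 277/13
Expected profit = 277/13 − 8 = 173/13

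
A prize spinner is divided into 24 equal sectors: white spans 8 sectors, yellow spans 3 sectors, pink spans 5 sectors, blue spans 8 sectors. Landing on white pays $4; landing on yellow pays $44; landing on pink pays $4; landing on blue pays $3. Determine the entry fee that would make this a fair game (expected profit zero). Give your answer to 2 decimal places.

E[payout] = (8/24)·4 + (3/24)·44 + (5/24)·4 + (8/24)·3 = 26/3
Fair fee = E[payout] = 26/3 ≈ $8.67

$8.67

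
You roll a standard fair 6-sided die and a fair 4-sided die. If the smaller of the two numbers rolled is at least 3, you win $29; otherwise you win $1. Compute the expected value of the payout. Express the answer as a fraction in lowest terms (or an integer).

E[payout] = (2/3)·1 + (1/3)·29 = 31/3

31/3 dollars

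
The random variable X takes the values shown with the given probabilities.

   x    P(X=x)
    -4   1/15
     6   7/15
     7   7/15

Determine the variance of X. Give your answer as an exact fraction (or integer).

E[X] = (1/15)·(-4) + (7/15)·6 + (7/15)·7 = 29/5
E[X²] = (1/15)·16 + (7/15)·36 + (7/15)·49 = 611/15
Var(X) = 611/15 − (29/5)² = 532/75

532/75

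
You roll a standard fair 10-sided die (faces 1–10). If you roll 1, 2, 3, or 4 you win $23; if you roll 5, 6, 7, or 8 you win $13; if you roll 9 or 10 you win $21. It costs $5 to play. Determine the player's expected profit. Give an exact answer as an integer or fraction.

68/5 dollars

E[payout] = (2/5)·13 + (1/5)·21 + (2/5)·23 = 93/5
Expected profit = 93/5 − 5 = 68/5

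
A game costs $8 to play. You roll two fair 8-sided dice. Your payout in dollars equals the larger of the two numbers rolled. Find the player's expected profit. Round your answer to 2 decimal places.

Distribution of the larger of the two numbers rolled: 1 w.p. 1/64, 2 w.p. 3/64, 3 w.p. 5/64, 4 w.p. 7/64, 5 w.p. 9/64, 6 w.p. 11/64, …
E[payout] = (1/64)·1 + (3/64)·2 + (5/64)·3 + (7/64)·4 + (9/64)·5 + (11/64)·6 + (13/64)·7 + (15/64)·8 = 93/16
Expected profit = 93/16 − 8 = -35/16 ≈ -$2.19

-$2.19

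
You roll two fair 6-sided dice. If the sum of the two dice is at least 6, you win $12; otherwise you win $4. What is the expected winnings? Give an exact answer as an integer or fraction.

E[payout] = (5/18)·4 + (13/18)·12 = 88/9

88/9 dollars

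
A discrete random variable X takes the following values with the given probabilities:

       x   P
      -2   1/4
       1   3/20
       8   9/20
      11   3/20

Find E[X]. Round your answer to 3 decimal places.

4.900

E[X] = (1/4)·(-2) + (3/20)·1 + (9/20)·8 + (3/20)·11
     = 49/10 ≈ 4.900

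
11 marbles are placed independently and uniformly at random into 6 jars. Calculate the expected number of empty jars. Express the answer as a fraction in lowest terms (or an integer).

Let Xⱼ=1 if jar j is empty. P(Xⱼ=1) = ((6-1)/6)^11 = 48828125/362797056.
By linearity, E[#empty] = 6·48828125/362797056 = 48828125/60466176.

48828125/60466176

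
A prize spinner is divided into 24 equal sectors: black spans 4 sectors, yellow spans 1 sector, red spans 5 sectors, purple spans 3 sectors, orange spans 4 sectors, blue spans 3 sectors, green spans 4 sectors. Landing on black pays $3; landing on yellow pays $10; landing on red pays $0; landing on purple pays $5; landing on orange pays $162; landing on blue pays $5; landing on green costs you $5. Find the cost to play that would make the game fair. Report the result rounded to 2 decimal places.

E[payout] = (4/24)·3 + (1/24)·10 + (5/24)·0 + (3/24)·5 + (4/24)·162 + (3/24)·5 + (4/24)·(-5) = 85/3
Fair fee = E[payout] = 85/3 ≈ $28.33

$28.33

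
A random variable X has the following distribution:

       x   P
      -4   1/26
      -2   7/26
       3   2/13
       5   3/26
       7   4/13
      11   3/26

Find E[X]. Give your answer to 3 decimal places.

3.769

E[X] = (1/26)·(-4) + (7/26)·(-2) + (2/13)·3 + (3/26)·5 + (4/13)·7 + (3/26)·11
     = 49/13 ≈ 3.769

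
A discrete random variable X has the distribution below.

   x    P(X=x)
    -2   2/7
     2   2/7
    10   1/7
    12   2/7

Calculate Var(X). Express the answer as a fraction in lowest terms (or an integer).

E[X] = (2/7)·(-2) + (2/7)·2 + (1/7)·10 + (2/7)·12 = 34/7
E[X²] = (2/7)·4 + (2/7)·4 + (1/7)·100 + (2/7)·144 = 404/7
Var(X) = 404/7 − (34/7)² = 1672/49

1672/49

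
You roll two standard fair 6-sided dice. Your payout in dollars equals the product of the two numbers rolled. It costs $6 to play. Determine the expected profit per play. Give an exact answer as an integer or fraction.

Distribution of the product of the two numbers rolled: 1 w.p. 1/36, 2 w.p. 1/18, 3 w.p. 1/18, 4 w.p. 1/12, 5 w.p. 1/18, 6 w.p. 1/9, …
E[payout] = (1/36)·1 + (1/18)·2 + (1/18)·3 + (1/12)·4 + (1/18)·5 + (1/9)·6 + (1/18)·8 + (1/36)·9 + (1/18)·10 + (1/9)·12 + (1/18)·15 + (1/36)·16 + (1/18)·18 + (1/18)·20 + (1/18)·24 + (1/36)·25 + (1/18)·30 + (1/36)·36 = 49/4
Expected profit = 49/4 − 6 = 25/4

25/4 dollars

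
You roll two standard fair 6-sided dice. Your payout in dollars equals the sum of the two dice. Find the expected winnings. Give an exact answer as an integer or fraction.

Distribution of the sum of the two dice: 2 w.p. 1/36, 3 w.p. 1/18, 4 w.p. 1/12, 5 w.p. 1/9, 6 w.p. 5/36, 7 w.p. 1/6, …
E[payout] = (1/36)·2 + (1/18)·3 + (1/12)·4 + (1/9)·5 + (5/36)·6 + (1/6)·7 + (5/36)·8 + (1/9)·9 + (1/12)·10 + (1/18)·11 + (1/36)·12 = 7

$7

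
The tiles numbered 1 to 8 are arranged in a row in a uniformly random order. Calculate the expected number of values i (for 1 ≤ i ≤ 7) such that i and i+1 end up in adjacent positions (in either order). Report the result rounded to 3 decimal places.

For each i ∈ {1,…,7}, let Xᵢ = 1 if i and i+1 are adjacent. P(Xᵢ=1) = 2·(8−1)!/8! = 2/8.
By linearity, E[ΣXᵢ] = (7)·(2/8) = 7/4.
≈ 1.750

1.750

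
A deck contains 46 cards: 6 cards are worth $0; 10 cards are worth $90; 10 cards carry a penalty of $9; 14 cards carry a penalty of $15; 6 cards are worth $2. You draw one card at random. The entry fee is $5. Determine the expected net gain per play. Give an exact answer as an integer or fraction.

191/23 dollars

E[payout] = (6/46)·0 + (10/46)·90 + (10/46)·(-9) + (14/46)·(-15) + (6/46)·2 = 306/23
Expected profit = 306/23 − 5 = 191/23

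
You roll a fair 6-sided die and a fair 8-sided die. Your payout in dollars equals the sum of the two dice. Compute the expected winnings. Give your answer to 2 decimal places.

Distribution of the sum of the two dice: 2 w.p. 1/48, 3 w.p. 1/24, 4 w.p. 1/16, 5 w.p. 1/12, 6 w.p. 5/48, 7 w.p. 1/8, …
E[payout] = (1/48)·2 + (1/24)·3 + (1/16)·4 + (1/12)·5 + (5/48)·6 + (1/8)·7 + (1/8)·8 + (1/8)·9 + (5/48)·10 + (1/12)·11 + (1/16)·12 + (1/24)·13 + (1/48)·14 = 8
≈ $8.00

$8.00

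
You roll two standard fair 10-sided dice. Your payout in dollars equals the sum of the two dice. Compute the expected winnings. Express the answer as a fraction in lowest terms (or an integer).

Distribution of the sum of the two dice: 2 w.p. 1/100, 3 w.p. 1/50, 4 w.p. 3/100, 5 w.p. 1/25, 6 w.p. 1/20, 7 w.p. 3/50, …
E[payout] = (1/100)·2 + (1/50)·3 + (3/100)·4 + (1/25)·5 + (1/20)·6 + (3/50)·7 + (7/100)·8 + (2/25)·9 + (9/100)·10 + (1/10)·11 + (9/100)·12 + (2/25)·13 + (7/100)·14 + (3/50)·15 + (1/20)·16 + (1/25)·17 + (3/100)·18 + (1/50)·19 + (1/100)·20 = 11

$11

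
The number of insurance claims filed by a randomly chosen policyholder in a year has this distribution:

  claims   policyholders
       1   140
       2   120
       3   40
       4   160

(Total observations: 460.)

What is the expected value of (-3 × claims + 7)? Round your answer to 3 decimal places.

Total = 460, so P(claims=1) = 140/460, etc.
E[-3x+7] = (7/23)·4 + (6/23)·1 + (2/23)·(-2) + (8/23)·(-5)
     = -10/23 ≈ -0.435

-0.435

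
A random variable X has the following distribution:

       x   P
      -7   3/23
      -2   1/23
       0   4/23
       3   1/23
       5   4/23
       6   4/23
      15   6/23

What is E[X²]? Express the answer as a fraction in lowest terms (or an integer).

1754/23

E[X²] = (3/23)·49 + (1/23)·4 + (4/23)·0 + (1/23)·9 + (4/23)·25 + (4/23)·36 + (6/23)·225
     = 1754/23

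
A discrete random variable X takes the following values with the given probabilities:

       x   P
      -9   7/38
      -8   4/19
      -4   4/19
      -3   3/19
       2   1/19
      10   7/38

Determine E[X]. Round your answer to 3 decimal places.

E[X] = (7/38)·(-9) + (4/19)·(-8) + (4/19)·(-4) + (3/19)·(-3) + (1/19)·2 + (7/38)·10
     = -103/38 ≈ -2.711

-2.711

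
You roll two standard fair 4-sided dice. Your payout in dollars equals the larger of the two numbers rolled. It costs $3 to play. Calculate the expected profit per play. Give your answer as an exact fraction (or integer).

Distribution of the larger of the two numbers rolled: 1 w.p. 1/16, 2 w.p. 3/16, 3 w.p. 5/16, 4 w.p. 7/16
E[payout] = (1/16)·1 + (3/16)·2 + (5/16)·3 + (7/16)·4 = 25/8
Expected profit = 25/8 − 3 = 1/8

1/8 dollars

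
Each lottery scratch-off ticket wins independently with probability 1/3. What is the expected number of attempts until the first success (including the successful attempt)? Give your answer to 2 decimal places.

For a geometric distribution, E[trials] = 1/p = 1/(1/3) = 3.
≈ 3.00

3.00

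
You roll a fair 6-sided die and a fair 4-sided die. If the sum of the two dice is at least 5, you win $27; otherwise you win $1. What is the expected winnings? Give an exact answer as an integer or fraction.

41/2 dollars

E[payout] = (1/4)·1 + (3/4)·27 = 41/2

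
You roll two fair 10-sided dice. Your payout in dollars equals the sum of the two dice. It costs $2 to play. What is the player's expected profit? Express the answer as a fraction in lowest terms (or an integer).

$9

Distribution of the sum of the two dice: 2 w.p. 1/100, 3 w.p. 1/50, 4 w.p. 3/100, 5 w.p. 1/25, 6 w.p. 1/20, 7 w.p. 3/50, …
E[payout] = (1/100)·2 + (1/50)·3 + (3/100)·4 + (1/25)·5 + (1/20)·6 + (3/50)·7 + (7/100)·8 + (2/25)·9 + (9/100)·10 + (1/10)·11 + (9/100)·12 + (2/25)·13 + (7/100)·14 + (3/50)·15 + (1/20)·16 + (1/25)·17 + (3/100)·18 + (1/50)·19 + (1/100)·20 = 11
Expected profit = 11 − 2 = 9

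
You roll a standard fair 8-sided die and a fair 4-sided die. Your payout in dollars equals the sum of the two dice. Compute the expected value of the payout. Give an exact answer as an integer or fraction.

$7

Distribution of the sum of the two dice: 2 w.p. 1/32, 3 w.p. 1/16, 4 w.p. 3/32, 5 w.p. 1/8, 6 w.p. 1/8, 7 w.p. 1/8, …
E[payout] = (1/32)·2 + (1/16)·3 + (3/32)·4 + (1/8)·5 + (1/8)·6 + (1/8)·7 + (1/8)·8 + (1/8)·9 + (3/32)·10 + (1/16)·11 + (1/32)·12 = 7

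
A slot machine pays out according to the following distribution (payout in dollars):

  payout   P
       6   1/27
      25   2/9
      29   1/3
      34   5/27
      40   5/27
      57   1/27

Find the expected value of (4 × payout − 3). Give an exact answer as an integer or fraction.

3295/27

E[4x-3] = (1/27)·21 + (2/9)·97 + (1/3)·113 + (5/27)·133 + (5/27)·157 + (1/27)·225
     = 3295/27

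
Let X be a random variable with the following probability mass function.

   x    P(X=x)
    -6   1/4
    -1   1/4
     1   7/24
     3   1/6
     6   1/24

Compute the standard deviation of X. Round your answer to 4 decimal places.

3.4699

E[X] = -17/24, E[X²] = 301/24
Var(X) = E[X²] − (E[X])² = 301/24 − 289/576 = 6935/576
SD(X) = √(6935/576) ≈ 3.4699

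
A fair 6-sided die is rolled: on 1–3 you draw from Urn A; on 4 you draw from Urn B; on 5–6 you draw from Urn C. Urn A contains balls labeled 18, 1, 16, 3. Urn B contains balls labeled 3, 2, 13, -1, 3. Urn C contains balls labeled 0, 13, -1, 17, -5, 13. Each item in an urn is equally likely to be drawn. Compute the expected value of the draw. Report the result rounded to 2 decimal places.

7.47

E[X | Urn A] = (18 + 1 + 16 + 3)/4 = 19/2
E[X | Urn B] = (3 + 2 + 13 − 1 + 3)/5 = 4
E[X | Urn C] = (0 + 13 − 1 + 17 − 5 + 13)/6 = 37/6
E[X] = (1/2)·19/2 + (1/6)·4 + (1/3)·37/6 = 269/36 ≈ 7.47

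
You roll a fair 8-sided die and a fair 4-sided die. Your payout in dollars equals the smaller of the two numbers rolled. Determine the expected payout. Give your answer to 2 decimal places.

$2.19

Distribution of the smaller of the two numbers rolled: 1 w.p. 11/32, 2 w.p. 9/32, 3 w.p. 7/32, 4 w.p. 5/32
E[payout] = (11/32)·1 + (9/32)·2 + (7/32)·3 + (5/32)·4 = 35/16
≈ $2.19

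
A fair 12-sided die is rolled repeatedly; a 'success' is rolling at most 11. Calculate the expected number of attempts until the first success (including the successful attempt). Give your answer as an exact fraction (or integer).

12/11

For a geometric distribution, E[trials] = 1/p = 1/(11/12) = 12/11.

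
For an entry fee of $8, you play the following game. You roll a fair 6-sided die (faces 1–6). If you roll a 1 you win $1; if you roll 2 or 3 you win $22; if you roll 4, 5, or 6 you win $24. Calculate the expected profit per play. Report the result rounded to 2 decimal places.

$11.50

E[payout] = (1/6)·1 + (1/3)·22 + (1/2)·24 = 39/2
Expected profit = 39/2 − 8 = 23/2 ≈ $11.50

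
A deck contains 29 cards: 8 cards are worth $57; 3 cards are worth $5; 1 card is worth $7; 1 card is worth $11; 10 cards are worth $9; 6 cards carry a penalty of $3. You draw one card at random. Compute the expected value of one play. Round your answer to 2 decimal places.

$19.34

E[payout] = (8/29)·57 + (3/29)·5 + (1/29)·7 + (1/29)·11 + (10/29)·9 + (6/29)·(-3) = 561/29
≈ $19.34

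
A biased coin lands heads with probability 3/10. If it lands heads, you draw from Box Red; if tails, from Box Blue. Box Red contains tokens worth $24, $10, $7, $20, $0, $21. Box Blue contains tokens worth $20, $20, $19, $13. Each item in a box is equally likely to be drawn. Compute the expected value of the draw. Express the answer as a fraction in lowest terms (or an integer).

167/10 dollars

E[X | Box Red] = (24 + 10 + 7 + 20 + 0 + 21)/6 = 41/3
E[X | Box Blue] = (20 + 20 + 19 + 13)/4 = 18
E[X] = (3/10)·41/3 + (7/10)·18 = 167/10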